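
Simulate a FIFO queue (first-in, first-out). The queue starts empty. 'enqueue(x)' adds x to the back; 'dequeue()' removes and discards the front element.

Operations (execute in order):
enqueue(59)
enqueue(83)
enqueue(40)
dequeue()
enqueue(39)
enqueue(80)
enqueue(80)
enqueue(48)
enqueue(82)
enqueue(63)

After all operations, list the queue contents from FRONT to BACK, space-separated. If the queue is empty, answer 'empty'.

enqueue(59): [59]
enqueue(83): [59, 83]
enqueue(40): [59, 83, 40]
dequeue(): [83, 40]
enqueue(39): [83, 40, 39]
enqueue(80): [83, 40, 39, 80]
enqueue(80): [83, 40, 39, 80, 80]
enqueue(48): [83, 40, 39, 80, 80, 48]
enqueue(82): [83, 40, 39, 80, 80, 48, 82]
enqueue(63): [83, 40, 39, 80, 80, 48, 82, 63]

Answer: 83 40 39 80 80 48 82 63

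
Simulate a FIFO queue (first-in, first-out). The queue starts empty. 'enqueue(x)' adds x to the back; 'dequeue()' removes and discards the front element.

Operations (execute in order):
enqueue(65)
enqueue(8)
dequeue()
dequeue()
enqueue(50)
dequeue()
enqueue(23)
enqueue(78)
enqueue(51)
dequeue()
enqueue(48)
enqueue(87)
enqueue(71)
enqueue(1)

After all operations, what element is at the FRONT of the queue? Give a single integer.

Answer: 78

Derivation:
enqueue(65): queue = [65]
enqueue(8): queue = [65, 8]
dequeue(): queue = [8]
dequeue(): queue = []
enqueue(50): queue = [50]
dequeue(): queue = []
enqueue(23): queue = [23]
enqueue(78): queue = [23, 78]
enqueue(51): queue = [23, 78, 51]
dequeue(): queue = [78, 51]
enqueue(48): queue = [78, 51, 48]
enqueue(87): queue = [78, 51, 48, 87]
enqueue(71): queue = [78, 51, 48, 87, 71]
enqueue(1): queue = [78, 51, 48, 87, 71, 1]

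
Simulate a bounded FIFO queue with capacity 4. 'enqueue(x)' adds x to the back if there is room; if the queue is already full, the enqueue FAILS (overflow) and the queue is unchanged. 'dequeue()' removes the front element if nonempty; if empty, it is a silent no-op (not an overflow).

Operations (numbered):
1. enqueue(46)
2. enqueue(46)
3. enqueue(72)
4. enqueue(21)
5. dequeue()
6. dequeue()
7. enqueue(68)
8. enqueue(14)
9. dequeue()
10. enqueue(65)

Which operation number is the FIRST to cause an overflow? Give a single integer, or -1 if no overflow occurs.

1. enqueue(46): size=1
2. enqueue(46): size=2
3. enqueue(72): size=3
4. enqueue(21): size=4
5. dequeue(): size=3
6. dequeue(): size=2
7. enqueue(68): size=3
8. enqueue(14): size=4
9. dequeue(): size=3
10. enqueue(65): size=4

Answer: -1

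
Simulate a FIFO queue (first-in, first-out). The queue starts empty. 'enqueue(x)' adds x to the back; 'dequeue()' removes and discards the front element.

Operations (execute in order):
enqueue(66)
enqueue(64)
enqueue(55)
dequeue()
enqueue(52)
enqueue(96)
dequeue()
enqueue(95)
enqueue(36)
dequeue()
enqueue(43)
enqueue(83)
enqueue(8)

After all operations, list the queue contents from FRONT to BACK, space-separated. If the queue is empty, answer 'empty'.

enqueue(66): [66]
enqueue(64): [66, 64]
enqueue(55): [66, 64, 55]
dequeue(): [64, 55]
enqueue(52): [64, 55, 52]
enqueue(96): [64, 55, 52, 96]
dequeue(): [55, 52, 96]
enqueue(95): [55, 52, 96, 95]
enqueue(36): [55, 52, 96, 95, 36]
dequeue(): [52, 96, 95, 36]
enqueue(43): [52, 96, 95, 36, 43]
enqueue(83): [52, 96, 95, 36, 43, 83]
enqueue(8): [52, 96, 95, 36, 43, 83, 8]

Answer: 52 96 95 36 43 83 8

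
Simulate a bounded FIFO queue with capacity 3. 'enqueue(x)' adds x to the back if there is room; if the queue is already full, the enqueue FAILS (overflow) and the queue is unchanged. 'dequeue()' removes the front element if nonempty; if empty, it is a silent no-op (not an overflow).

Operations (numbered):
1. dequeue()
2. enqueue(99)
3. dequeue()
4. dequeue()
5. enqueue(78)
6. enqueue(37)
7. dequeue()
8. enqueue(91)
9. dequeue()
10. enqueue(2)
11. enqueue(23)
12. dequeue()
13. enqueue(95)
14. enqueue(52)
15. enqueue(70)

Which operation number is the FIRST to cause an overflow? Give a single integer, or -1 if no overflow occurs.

Answer: 14

Derivation:
1. dequeue(): empty, no-op, size=0
2. enqueue(99): size=1
3. dequeue(): size=0
4. dequeue(): empty, no-op, size=0
5. enqueue(78): size=1
6. enqueue(37): size=2
7. dequeue(): size=1
8. enqueue(91): size=2
9. dequeue(): size=1
10. enqueue(2): size=2
11. enqueue(23): size=3
12. dequeue(): size=2
13. enqueue(95): size=3
14. enqueue(52): size=3=cap → OVERFLOW (fail)
15. enqueue(70): size=3=cap → OVERFLOW (fail)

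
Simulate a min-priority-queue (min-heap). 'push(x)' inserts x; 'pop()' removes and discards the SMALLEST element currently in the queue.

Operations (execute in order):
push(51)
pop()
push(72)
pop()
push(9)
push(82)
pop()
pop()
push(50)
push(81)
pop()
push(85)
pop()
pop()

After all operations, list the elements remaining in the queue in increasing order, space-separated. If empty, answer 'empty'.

Answer: empty

Derivation:
push(51): heap contents = [51]
pop() → 51: heap contents = []
push(72): heap contents = [72]
pop() → 72: heap contents = []
push(9): heap contents = [9]
push(82): heap contents = [9, 82]
pop() → 9: heap contents = [82]
pop() → 82: heap contents = []
push(50): heap contents = [50]
push(81): heap contents = [50, 81]
pop() → 50: heap contents = [81]
push(85): heap contents = [81, 85]
pop() → 81: heap contents = [85]
pop() → 85: heap contents = []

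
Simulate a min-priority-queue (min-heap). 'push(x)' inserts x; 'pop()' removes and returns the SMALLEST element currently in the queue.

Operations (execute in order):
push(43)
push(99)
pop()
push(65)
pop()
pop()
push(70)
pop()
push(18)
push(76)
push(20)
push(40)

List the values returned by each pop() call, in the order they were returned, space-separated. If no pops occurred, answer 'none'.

Answer: 43 65 99 70

Derivation:
push(43): heap contents = [43]
push(99): heap contents = [43, 99]
pop() → 43: heap contents = [99]
push(65): heap contents = [65, 99]
pop() → 65: heap contents = [99]
pop() → 99: heap contents = []
push(70): heap contents = [70]
pop() → 70: heap contents = []
push(18): heap contents = [18]
push(76): heap contents = [18, 76]
push(20): heap contents = [18, 20, 76]
push(40): heap contents = [18, 20, 40, 76]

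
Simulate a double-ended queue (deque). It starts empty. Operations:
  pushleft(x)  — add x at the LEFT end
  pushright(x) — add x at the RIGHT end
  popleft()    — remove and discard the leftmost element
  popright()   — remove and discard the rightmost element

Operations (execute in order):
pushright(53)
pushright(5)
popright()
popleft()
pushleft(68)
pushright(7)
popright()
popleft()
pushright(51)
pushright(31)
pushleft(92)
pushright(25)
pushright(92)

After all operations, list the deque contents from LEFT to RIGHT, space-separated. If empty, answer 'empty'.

pushright(53): [53]
pushright(5): [53, 5]
popright(): [53]
popleft(): []
pushleft(68): [68]
pushright(7): [68, 7]
popright(): [68]
popleft(): []
pushright(51): [51]
pushright(31): [51, 31]
pushleft(92): [92, 51, 31]
pushright(25): [92, 51, 31, 25]
pushright(92): [92, 51, 31, 25, 92]

Answer: 92 51 31 25 92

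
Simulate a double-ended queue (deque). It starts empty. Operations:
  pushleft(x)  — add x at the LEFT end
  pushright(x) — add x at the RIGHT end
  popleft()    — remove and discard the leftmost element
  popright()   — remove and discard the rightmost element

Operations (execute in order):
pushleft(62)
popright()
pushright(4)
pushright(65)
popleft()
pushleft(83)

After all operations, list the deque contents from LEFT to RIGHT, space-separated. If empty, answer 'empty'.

Answer: 83 65

Derivation:
pushleft(62): [62]
popright(): []
pushright(4): [4]
pushright(65): [4, 65]
popleft(): [65]
pushleft(83): [83, 65]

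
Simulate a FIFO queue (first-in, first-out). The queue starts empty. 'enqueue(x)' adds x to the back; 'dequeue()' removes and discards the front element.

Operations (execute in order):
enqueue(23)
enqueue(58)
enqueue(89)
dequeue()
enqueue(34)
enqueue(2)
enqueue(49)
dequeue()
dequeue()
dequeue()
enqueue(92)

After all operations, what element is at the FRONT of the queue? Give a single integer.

enqueue(23): queue = [23]
enqueue(58): queue = [23, 58]
enqueue(89): queue = [23, 58, 89]
dequeue(): queue = [58, 89]
enqueue(34): queue = [58, 89, 34]
enqueue(2): queue = [58, 89, 34, 2]
enqueue(49): queue = [58, 89, 34, 2, 49]
dequeue(): queue = [89, 34, 2, 49]
dequeue(): queue = [34, 2, 49]
dequeue(): queue = [2, 49]
enqueue(92): queue = [2, 49, 92]

Answer: 2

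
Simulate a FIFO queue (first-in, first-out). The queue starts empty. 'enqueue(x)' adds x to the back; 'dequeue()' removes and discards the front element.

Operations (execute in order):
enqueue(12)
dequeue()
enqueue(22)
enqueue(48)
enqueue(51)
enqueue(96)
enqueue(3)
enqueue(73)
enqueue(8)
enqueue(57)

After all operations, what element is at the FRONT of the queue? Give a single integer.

Answer: 22

Derivation:
enqueue(12): queue = [12]
dequeue(): queue = []
enqueue(22): queue = [22]
enqueue(48): queue = [22, 48]
enqueue(51): queue = [22, 48, 51]
enqueue(96): queue = [22, 48, 51, 96]
enqueue(3): queue = [22, 48, 51, 96, 3]
enqueue(73): queue = [22, 48, 51, 96, 3, 73]
enqueue(8): queue = [22, 48, 51, 96, 3, 73, 8]
enqueue(57): queue = [22, 48, 51, 96, 3, 73, 8, 57]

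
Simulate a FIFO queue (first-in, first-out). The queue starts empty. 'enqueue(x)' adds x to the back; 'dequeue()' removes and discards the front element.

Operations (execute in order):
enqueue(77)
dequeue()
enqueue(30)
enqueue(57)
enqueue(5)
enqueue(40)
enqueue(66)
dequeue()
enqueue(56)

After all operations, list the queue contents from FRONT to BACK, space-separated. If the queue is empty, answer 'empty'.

Answer: 57 5 40 66 56

Derivation:
enqueue(77): [77]
dequeue(): []
enqueue(30): [30]
enqueue(57): [30, 57]
enqueue(5): [30, 57, 5]
enqueue(40): [30, 57, 5, 40]
enqueue(66): [30, 57, 5, 40, 66]
dequeue(): [57, 5, 40, 66]
enqueue(56): [57, 5, 40, 66, 56]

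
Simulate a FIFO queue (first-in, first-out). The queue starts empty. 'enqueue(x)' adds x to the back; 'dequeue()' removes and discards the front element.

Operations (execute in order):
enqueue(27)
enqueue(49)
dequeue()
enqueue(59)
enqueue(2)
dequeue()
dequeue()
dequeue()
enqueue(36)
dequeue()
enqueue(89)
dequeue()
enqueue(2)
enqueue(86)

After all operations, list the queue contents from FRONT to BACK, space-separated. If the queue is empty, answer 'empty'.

enqueue(27): [27]
enqueue(49): [27, 49]
dequeue(): [49]
enqueue(59): [49, 59]
enqueue(2): [49, 59, 2]
dequeue(): [59, 2]
dequeue(): [2]
dequeue(): []
enqueue(36): [36]
dequeue(): []
enqueue(89): [89]
dequeue(): []
enqueue(2): [2]
enqueue(86): [2, 86]

Answer: 2 86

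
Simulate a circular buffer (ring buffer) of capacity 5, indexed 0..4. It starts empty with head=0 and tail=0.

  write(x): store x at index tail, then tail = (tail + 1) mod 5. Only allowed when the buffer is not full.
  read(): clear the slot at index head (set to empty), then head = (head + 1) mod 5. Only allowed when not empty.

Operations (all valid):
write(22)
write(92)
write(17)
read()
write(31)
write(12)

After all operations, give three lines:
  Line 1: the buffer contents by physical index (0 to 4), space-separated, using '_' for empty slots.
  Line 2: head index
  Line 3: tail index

Answer: _ 92 17 31 12
1
0

Derivation:
write(22): buf=[22 _ _ _ _], head=0, tail=1, size=1
write(92): buf=[22 92 _ _ _], head=0, tail=2, size=2
write(17): buf=[22 92 17 _ _], head=0, tail=3, size=3
read(): buf=[_ 92 17 _ _], head=1, tail=3, size=2
write(31): buf=[_ 92 17 31 _], head=1, tail=4, size=3
write(12): buf=[_ 92 17 31 12], head=1, tail=0, size=4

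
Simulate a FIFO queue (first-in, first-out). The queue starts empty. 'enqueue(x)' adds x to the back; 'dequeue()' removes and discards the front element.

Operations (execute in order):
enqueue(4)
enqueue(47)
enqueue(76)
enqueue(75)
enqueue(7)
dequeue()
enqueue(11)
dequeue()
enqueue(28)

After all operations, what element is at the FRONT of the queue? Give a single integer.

enqueue(4): queue = [4]
enqueue(47): queue = [4, 47]
enqueue(76): queue = [4, 47, 76]
enqueue(75): queue = [4, 47, 76, 75]
enqueue(7): queue = [4, 47, 76, 75, 7]
dequeue(): queue = [47, 76, 75, 7]
enqueue(11): queue = [47, 76, 75, 7, 11]
dequeue(): queue = [76, 75, 7, 11]
enqueue(28): queue = [76, 75, 7, 11, 28]

Answer: 76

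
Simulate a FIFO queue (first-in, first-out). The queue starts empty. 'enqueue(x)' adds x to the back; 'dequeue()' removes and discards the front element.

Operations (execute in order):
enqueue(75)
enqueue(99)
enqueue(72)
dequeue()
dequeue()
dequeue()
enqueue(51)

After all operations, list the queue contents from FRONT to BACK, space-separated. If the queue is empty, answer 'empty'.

enqueue(75): [75]
enqueue(99): [75, 99]
enqueue(72): [75, 99, 72]
dequeue(): [99, 72]
dequeue(): [72]
dequeue(): []
enqueue(51): [51]

Answer: 51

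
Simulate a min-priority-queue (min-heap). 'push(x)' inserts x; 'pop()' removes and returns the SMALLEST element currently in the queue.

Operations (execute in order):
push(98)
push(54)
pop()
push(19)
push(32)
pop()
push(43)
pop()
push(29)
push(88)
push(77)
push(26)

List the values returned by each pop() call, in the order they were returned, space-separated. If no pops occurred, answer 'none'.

Answer: 54 19 32

Derivation:
push(98): heap contents = [98]
push(54): heap contents = [54, 98]
pop() → 54: heap contents = [98]
push(19): heap contents = [19, 98]
push(32): heap contents = [19, 32, 98]
pop() → 19: heap contents = [32, 98]
push(43): heap contents = [32, 43, 98]
pop() → 32: heap contents = [43, 98]
push(29): heap contents = [29, 43, 98]
push(88): heap contents = [29, 43, 88, 98]
push(77): heap contents = [29, 43, 77, 88, 98]
push(26): heap contents = [26, 29, 43, 77, 88, 98]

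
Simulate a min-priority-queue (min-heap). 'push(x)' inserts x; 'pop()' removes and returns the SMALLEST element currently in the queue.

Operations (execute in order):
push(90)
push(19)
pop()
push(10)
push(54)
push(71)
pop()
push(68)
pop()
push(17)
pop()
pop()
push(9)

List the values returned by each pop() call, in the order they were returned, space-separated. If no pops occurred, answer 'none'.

Answer: 19 10 54 17 68

Derivation:
push(90): heap contents = [90]
push(19): heap contents = [19, 90]
pop() → 19: heap contents = [90]
push(10): heap contents = [10, 90]
push(54): heap contents = [10, 54, 90]
push(71): heap contents = [10, 54, 71, 90]
pop() → 10: heap contents = [54, 71, 90]
push(68): heap contents = [54, 68, 71, 90]
pop() → 54: heap contents = [68, 71, 90]
push(17): heap contents = [17, 68, 71, 90]
pop() → 17: heap contents = [68, 71, 90]
pop() → 68: heap contents = [71, 90]
push(9): heap contents = [9, 71, 90]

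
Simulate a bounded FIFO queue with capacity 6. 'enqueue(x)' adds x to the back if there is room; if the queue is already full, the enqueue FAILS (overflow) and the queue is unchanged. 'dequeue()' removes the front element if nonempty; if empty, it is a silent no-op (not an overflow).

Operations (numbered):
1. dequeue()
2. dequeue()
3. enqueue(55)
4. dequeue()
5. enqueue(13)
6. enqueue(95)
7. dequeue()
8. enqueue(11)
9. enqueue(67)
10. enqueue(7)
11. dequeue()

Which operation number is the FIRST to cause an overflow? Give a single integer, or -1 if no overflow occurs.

Answer: -1

Derivation:
1. dequeue(): empty, no-op, size=0
2. dequeue(): empty, no-op, size=0
3. enqueue(55): size=1
4. dequeue(): size=0
5. enqueue(13): size=1
6. enqueue(95): size=2
7. dequeue(): size=1
8. enqueue(11): size=2
9. enqueue(67): size=3
10. enqueue(7): size=4
11. dequeue(): size=3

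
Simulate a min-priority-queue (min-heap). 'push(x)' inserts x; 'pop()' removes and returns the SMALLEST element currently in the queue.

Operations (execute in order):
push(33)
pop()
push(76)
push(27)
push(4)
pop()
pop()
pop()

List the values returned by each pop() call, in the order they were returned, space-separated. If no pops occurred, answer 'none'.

Answer: 33 4 27 76

Derivation:
push(33): heap contents = [33]
pop() → 33: heap contents = []
push(76): heap contents = [76]
push(27): heap contents = [27, 76]
push(4): heap contents = [4, 27, 76]
pop() → 4: heap contents = [27, 76]
pop() → 27: heap contents = [76]
pop() → 76: heap contents = []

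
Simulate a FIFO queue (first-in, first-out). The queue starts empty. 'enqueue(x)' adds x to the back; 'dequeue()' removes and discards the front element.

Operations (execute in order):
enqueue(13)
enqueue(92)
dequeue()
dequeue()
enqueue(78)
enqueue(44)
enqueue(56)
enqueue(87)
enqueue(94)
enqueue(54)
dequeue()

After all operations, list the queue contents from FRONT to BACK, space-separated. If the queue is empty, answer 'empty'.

enqueue(13): [13]
enqueue(92): [13, 92]
dequeue(): [92]
dequeue(): []
enqueue(78): [78]
enqueue(44): [78, 44]
enqueue(56): [78, 44, 56]
enqueue(87): [78, 44, 56, 87]
enqueue(94): [78, 44, 56, 87, 94]
enqueue(54): [78, 44, 56, 87, 94, 54]
dequeue(): [44, 56, 87, 94, 54]

Answer: 44 56 87 94 54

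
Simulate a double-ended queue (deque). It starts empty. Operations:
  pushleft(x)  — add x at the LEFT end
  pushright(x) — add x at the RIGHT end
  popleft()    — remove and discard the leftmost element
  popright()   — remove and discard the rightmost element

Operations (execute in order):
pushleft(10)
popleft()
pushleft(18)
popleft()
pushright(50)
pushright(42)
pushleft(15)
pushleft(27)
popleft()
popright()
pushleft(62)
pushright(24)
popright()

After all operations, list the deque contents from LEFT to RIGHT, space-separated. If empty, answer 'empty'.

Answer: 62 15 50

Derivation:
pushleft(10): [10]
popleft(): []
pushleft(18): [18]
popleft(): []
pushright(50): [50]
pushright(42): [50, 42]
pushleft(15): [15, 50, 42]
pushleft(27): [27, 15, 50, 42]
popleft(): [15, 50, 42]
popright(): [15, 50]
pushleft(62): [62, 15, 50]
pushright(24): [62, 15, 50, 24]
popright(): [62, 15, 50]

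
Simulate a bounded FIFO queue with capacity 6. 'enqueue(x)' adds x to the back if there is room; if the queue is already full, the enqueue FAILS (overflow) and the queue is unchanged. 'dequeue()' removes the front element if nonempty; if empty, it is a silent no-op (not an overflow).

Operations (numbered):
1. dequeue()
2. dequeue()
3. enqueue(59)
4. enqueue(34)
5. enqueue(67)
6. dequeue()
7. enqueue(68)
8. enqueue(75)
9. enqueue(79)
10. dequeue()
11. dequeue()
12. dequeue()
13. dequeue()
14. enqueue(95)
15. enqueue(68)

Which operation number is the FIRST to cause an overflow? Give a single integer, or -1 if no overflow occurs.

Answer: -1

Derivation:
1. dequeue(): empty, no-op, size=0
2. dequeue(): empty, no-op, size=0
3. enqueue(59): size=1
4. enqueue(34): size=2
5. enqueue(67): size=3
6. dequeue(): size=2
7. enqueue(68): size=3
8. enqueue(75): size=4
9. enqueue(79): size=5
10. dequeue(): size=4
11. dequeue(): size=3
12. dequeue(): size=2
13. dequeue(): size=1
14. enqueue(95): size=2
15. enqueue(68): size=3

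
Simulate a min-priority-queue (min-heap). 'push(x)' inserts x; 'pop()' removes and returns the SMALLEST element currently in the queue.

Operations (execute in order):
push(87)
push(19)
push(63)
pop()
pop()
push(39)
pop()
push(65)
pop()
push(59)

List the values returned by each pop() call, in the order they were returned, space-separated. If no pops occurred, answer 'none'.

push(87): heap contents = [87]
push(19): heap contents = [19, 87]
push(63): heap contents = [19, 63, 87]
pop() → 19: heap contents = [63, 87]
pop() → 63: heap contents = [87]
push(39): heap contents = [39, 87]
pop() → 39: heap contents = [87]
push(65): heap contents = [65, 87]
pop() → 65: heap contents = [87]
push(59): heap contents = [59, 87]

Answer: 19 63 39 65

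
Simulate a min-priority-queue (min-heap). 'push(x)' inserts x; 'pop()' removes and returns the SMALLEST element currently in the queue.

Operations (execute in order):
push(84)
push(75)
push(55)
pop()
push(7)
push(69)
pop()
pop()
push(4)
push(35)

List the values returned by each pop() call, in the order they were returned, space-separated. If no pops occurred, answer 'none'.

Answer: 55 7 69

Derivation:
push(84): heap contents = [84]
push(75): heap contents = [75, 84]
push(55): heap contents = [55, 75, 84]
pop() → 55: heap contents = [75, 84]
push(7): heap contents = [7, 75, 84]
push(69): heap contents = [7, 69, 75, 84]
pop() → 7: heap contents = [69, 75, 84]
pop() → 69: heap contents = [75, 84]
push(4): heap contents = [4, 75, 84]
push(35): heap contents = [4, 35, 75, 84]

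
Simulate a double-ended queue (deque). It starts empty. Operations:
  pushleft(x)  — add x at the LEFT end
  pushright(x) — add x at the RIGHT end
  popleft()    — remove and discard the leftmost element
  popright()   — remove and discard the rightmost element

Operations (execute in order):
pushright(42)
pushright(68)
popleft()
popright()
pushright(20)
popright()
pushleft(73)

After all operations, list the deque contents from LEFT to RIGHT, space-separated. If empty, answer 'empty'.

Answer: 73

Derivation:
pushright(42): [42]
pushright(68): [42, 68]
popleft(): [68]
popright(): []
pushright(20): [20]
popright(): []
pushleft(73): [73]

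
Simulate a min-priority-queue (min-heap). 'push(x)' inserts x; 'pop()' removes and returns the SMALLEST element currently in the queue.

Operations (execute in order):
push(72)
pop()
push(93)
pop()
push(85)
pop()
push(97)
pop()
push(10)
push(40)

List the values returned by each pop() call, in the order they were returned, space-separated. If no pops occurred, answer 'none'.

Answer: 72 93 85 97

Derivation:
push(72): heap contents = [72]
pop() → 72: heap contents = []
push(93): heap contents = [93]
pop() → 93: heap contents = []
push(85): heap contents = [85]
pop() → 85: heap contents = []
push(97): heap contents = [97]
pop() → 97: heap contents = []
push(10): heap contents = [10]
push(40): heap contents = [10, 40]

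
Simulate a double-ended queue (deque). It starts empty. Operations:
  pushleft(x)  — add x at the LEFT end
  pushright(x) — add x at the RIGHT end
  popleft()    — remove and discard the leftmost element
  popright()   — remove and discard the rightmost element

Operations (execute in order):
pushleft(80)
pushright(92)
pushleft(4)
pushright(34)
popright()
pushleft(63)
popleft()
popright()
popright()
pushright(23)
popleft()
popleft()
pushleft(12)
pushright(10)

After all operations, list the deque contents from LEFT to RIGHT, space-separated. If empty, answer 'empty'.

pushleft(80): [80]
pushright(92): [80, 92]
pushleft(4): [4, 80, 92]
pushright(34): [4, 80, 92, 34]
popright(): [4, 80, 92]
pushleft(63): [63, 4, 80, 92]
popleft(): [4, 80, 92]
popright(): [4, 80]
popright(): [4]
pushright(23): [4, 23]
popleft(): [23]
popleft(): []
pushleft(12): [12]
pushright(10): [12, 10]

Answer: 12 10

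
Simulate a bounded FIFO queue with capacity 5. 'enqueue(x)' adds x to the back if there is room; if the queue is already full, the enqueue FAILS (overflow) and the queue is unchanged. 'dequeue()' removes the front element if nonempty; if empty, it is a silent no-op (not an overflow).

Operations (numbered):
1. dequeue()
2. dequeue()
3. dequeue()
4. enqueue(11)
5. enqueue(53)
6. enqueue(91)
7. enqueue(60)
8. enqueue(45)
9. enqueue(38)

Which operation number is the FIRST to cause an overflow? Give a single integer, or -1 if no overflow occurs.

Answer: 9

Derivation:
1. dequeue(): empty, no-op, size=0
2. dequeue(): empty, no-op, size=0
3. dequeue(): empty, no-op, size=0
4. enqueue(11): size=1
5. enqueue(53): size=2
6. enqueue(91): size=3
7. enqueue(60): size=4
8. enqueue(45): size=5
9. enqueue(38): size=5=cap → OVERFLOW (fail)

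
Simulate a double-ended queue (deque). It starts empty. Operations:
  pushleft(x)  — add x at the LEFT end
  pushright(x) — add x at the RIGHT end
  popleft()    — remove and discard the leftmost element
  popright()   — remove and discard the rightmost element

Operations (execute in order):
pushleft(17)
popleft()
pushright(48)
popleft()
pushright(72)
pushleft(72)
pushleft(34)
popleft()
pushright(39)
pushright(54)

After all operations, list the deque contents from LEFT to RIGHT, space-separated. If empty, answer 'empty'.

pushleft(17): [17]
popleft(): []
pushright(48): [48]
popleft(): []
pushright(72): [72]
pushleft(72): [72, 72]
pushleft(34): [34, 72, 72]
popleft(): [72, 72]
pushright(39): [72, 72, 39]
pushright(54): [72, 72, 39, 54]

Answer: 72 72 39 54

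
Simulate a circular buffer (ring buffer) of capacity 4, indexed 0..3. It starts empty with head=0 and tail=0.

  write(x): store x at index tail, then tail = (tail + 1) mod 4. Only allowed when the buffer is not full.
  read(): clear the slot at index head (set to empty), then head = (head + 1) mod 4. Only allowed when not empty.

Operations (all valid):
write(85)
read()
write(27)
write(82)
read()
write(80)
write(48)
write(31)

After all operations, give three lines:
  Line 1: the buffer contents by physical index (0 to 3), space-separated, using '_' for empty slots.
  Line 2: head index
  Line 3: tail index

Answer: 48 31 82 80
2
2

Derivation:
write(85): buf=[85 _ _ _], head=0, tail=1, size=1
read(): buf=[_ _ _ _], head=1, tail=1, size=0
write(27): buf=[_ 27 _ _], head=1, tail=2, size=1
write(82): buf=[_ 27 82 _], head=1, tail=3, size=2
read(): buf=[_ _ 82 _], head=2, tail=3, size=1
write(80): buf=[_ _ 82 80], head=2, tail=0, size=2
write(48): buf=[48 _ 82 80], head=2, tail=1, size=3
write(31): buf=[48 31 82 80], head=2, tail=2, size=4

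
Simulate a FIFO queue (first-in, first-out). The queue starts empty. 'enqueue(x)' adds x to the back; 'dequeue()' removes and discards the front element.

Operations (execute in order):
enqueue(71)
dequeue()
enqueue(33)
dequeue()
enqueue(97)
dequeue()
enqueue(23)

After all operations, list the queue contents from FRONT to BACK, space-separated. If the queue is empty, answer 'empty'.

enqueue(71): [71]
dequeue(): []
enqueue(33): [33]
dequeue(): []
enqueue(97): [97]
dequeue(): []
enqueue(23): [23]

Answer: 23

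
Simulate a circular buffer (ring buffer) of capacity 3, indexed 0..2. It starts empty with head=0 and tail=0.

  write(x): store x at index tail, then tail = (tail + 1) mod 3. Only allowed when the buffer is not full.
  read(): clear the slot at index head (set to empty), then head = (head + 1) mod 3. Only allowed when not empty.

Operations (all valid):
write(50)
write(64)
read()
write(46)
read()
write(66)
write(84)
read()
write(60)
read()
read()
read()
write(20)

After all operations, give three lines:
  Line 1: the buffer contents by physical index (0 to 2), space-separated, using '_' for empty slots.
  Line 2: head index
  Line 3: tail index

Answer: 20 _ _
0
1

Derivation:
write(50): buf=[50 _ _], head=0, tail=1, size=1
write(64): buf=[50 64 _], head=0, tail=2, size=2
read(): buf=[_ 64 _], head=1, tail=2, size=1
write(46): buf=[_ 64 46], head=1, tail=0, size=2
read(): buf=[_ _ 46], head=2, tail=0, size=1
write(66): buf=[66 _ 46], head=2, tail=1, size=2
write(84): buf=[66 84 46], head=2, tail=2, size=3
read(): buf=[66 84 _], head=0, tail=2, size=2
write(60): buf=[66 84 60], head=0, tail=0, size=3
read(): buf=[_ 84 60], head=1, tail=0, size=2
read(): buf=[_ _ 60], head=2, tail=0, size=1
read(): buf=[_ _ _], head=0, tail=0, size=0
write(20): buf=[20 _ _], head=0, tail=1, size=1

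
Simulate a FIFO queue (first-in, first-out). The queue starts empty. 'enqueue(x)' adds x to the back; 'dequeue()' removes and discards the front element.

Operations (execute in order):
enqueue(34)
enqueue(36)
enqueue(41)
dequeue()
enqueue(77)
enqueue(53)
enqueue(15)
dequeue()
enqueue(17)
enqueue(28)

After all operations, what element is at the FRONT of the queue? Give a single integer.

Answer: 41

Derivation:
enqueue(34): queue = [34]
enqueue(36): queue = [34, 36]
enqueue(41): queue = [34, 36, 41]
dequeue(): queue = [36, 41]
enqueue(77): queue = [36, 41, 77]
enqueue(53): queue = [36, 41, 77, 53]
enqueue(15): queue = [36, 41, 77, 53, 15]
dequeue(): queue = [41, 77, 53, 15]
enqueue(17): queue = [41, 77, 53, 15, 17]
enqueue(28): queue = [41, 77, 53, 15, 17, 28]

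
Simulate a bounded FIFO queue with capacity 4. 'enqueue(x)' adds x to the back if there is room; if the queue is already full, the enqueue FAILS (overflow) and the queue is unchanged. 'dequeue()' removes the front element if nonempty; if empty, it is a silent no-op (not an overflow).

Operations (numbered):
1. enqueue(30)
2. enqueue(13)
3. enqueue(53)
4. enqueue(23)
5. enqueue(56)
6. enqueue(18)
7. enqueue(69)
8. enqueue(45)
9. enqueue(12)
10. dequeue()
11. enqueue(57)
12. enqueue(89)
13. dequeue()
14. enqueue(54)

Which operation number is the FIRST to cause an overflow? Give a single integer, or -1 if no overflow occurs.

1. enqueue(30): size=1
2. enqueue(13): size=2
3. enqueue(53): size=3
4. enqueue(23): size=4
5. enqueue(56): size=4=cap → OVERFLOW (fail)
6. enqueue(18): size=4=cap → OVERFLOW (fail)
7. enqueue(69): size=4=cap → OVERFLOW (fail)
8. enqueue(45): size=4=cap → OVERFLOW (fail)
9. enqueue(12): size=4=cap → OVERFLOW (fail)
10. dequeue(): size=3
11. enqueue(57): size=4
12. enqueue(89): size=4=cap → OVERFLOW (fail)
13. dequeue(): size=3
14. enqueue(54): size=4

Answer: 5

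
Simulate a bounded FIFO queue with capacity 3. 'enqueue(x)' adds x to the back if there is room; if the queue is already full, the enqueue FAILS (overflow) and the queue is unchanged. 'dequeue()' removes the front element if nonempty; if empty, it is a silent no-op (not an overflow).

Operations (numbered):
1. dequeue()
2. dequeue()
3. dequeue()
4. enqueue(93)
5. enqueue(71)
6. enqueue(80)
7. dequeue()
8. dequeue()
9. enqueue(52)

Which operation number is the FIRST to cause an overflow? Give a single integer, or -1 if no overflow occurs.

Answer: -1

Derivation:
1. dequeue(): empty, no-op, size=0
2. dequeue(): empty, no-op, size=0
3. dequeue(): empty, no-op, size=0
4. enqueue(93): size=1
5. enqueue(71): size=2
6. enqueue(80): size=3
7. dequeue(): size=2
8. dequeue(): size=1
9. enqueue(52): size=2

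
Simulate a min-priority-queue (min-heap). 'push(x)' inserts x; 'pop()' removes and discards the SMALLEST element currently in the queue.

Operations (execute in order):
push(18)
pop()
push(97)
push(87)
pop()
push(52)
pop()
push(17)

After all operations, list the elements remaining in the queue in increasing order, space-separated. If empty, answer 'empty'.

Answer: 17 97

Derivation:
push(18): heap contents = [18]
pop() → 18: heap contents = []
push(97): heap contents = [97]
push(87): heap contents = [87, 97]
pop() → 87: heap contents = [97]
push(52): heap contents = [52, 97]
pop() → 52: heap contents = [97]
push(17): heap contents = [17, 97]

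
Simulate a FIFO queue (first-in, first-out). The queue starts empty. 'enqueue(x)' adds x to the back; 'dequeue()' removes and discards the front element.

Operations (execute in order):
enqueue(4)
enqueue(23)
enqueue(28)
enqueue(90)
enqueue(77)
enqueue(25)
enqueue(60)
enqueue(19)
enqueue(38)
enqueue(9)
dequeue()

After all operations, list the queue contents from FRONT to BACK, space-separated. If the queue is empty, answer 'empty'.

enqueue(4): [4]
enqueue(23): [4, 23]
enqueue(28): [4, 23, 28]
enqueue(90): [4, 23, 28, 90]
enqueue(77): [4, 23, 28, 90, 77]
enqueue(25): [4, 23, 28, 90, 77, 25]
enqueue(60): [4, 23, 28, 90, 77, 25, 60]
enqueue(19): [4, 23, 28, 90, 77, 25, 60, 19]
enqueue(38): [4, 23, 28, 90, 77, 25, 60, 19, 38]
enqueue(9): [4, 23, 28, 90, 77, 25, 60, 19, 38, 9]
dequeue(): [23, 28, 90, 77, 25, 60, 19, 38, 9]

Answer: 23 28 90 77 25 60 19 38 9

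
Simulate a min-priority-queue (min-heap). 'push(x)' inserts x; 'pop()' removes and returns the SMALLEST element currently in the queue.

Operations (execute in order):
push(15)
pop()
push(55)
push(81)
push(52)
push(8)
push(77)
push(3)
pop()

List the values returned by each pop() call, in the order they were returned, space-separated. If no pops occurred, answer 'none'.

push(15): heap contents = [15]
pop() → 15: heap contents = []
push(55): heap contents = [55]
push(81): heap contents = [55, 81]
push(52): heap contents = [52, 55, 81]
push(8): heap contents = [8, 52, 55, 81]
push(77): heap contents = [8, 52, 55, 77, 81]
push(3): heap contents = [3, 8, 52, 55, 77, 81]
pop() → 3: heap contents = [8, 52, 55, 77, 81]

Answer: 15 3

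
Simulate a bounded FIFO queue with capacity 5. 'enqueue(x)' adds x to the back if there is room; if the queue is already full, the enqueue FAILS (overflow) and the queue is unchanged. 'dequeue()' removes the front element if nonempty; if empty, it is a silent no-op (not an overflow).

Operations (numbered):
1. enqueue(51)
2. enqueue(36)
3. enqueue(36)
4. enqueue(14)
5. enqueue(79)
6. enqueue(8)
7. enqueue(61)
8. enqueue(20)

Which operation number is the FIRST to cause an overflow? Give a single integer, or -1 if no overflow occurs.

1. enqueue(51): size=1
2. enqueue(36): size=2
3. enqueue(36): size=3
4. enqueue(14): size=4
5. enqueue(79): size=5
6. enqueue(8): size=5=cap → OVERFLOW (fail)
7. enqueue(61): size=5=cap → OVERFLOW (fail)
8. enqueue(20): size=5=cap → OVERFLOW (fail)

Answer: 6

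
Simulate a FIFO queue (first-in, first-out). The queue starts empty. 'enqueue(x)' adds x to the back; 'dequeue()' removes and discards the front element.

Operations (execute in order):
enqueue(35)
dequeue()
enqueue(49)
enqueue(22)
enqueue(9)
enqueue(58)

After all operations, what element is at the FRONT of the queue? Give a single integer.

Answer: 49

Derivation:
enqueue(35): queue = [35]
dequeue(): queue = []
enqueue(49): queue = [49]
enqueue(22): queue = [49, 22]
enqueue(9): queue = [49, 22, 9]
enqueue(58): queue = [49, 22, 9, 58]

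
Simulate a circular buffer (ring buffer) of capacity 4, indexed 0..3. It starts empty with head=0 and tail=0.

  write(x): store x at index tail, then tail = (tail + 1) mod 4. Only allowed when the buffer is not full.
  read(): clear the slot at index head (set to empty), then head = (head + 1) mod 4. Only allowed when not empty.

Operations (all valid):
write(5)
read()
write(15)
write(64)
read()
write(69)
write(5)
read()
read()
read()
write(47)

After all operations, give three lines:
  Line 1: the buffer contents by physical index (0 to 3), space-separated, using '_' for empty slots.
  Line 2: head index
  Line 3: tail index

write(5): buf=[5 _ _ _], head=0, tail=1, size=1
read(): buf=[_ _ _ _], head=1, tail=1, size=0
write(15): buf=[_ 15 _ _], head=1, tail=2, size=1
write(64): buf=[_ 15 64 _], head=1, tail=3, size=2
read(): buf=[_ _ 64 _], head=2, tail=3, size=1
write(69): buf=[_ _ 64 69], head=2, tail=0, size=2
write(5): buf=[5 _ 64 69], head=2, tail=1, size=3
read(): buf=[5 _ _ 69], head=3, tail=1, size=2
read(): buf=[5 _ _ _], head=0, tail=1, size=1
read(): buf=[_ _ _ _], head=1, tail=1, size=0
write(47): buf=[_ 47 _ _], head=1, tail=2, size=1

Answer: _ 47 _ _
1
2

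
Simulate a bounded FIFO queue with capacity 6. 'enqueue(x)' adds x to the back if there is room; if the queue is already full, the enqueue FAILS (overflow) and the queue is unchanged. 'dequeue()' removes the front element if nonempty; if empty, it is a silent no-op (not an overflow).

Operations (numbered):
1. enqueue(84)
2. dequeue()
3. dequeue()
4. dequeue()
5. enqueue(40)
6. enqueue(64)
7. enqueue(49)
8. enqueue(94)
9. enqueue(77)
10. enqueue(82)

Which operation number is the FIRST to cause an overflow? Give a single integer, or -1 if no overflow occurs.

Answer: -1

Derivation:
1. enqueue(84): size=1
2. dequeue(): size=0
3. dequeue(): empty, no-op, size=0
4. dequeue(): empty, no-op, size=0
5. enqueue(40): size=1
6. enqueue(64): size=2
7. enqueue(49): size=3
8. enqueue(94): size=4
9. enqueue(77): size=5
10. enqueue(82): size=6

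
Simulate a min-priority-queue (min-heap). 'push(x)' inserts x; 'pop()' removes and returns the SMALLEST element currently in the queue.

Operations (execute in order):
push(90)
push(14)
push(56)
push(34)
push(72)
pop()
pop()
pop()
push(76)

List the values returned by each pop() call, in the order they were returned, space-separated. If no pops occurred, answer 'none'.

Answer: 14 34 56

Derivation:
push(90): heap contents = [90]
push(14): heap contents = [14, 90]
push(56): heap contents = [14, 56, 90]
push(34): heap contents = [14, 34, 56, 90]
push(72): heap contents = [14, 34, 56, 72, 90]
pop() → 14: heap contents = [34, 56, 72, 90]
pop() → 34: heap contents = [56, 72, 90]
pop() → 56: heap contents = [72, 90]
push(76): heap contents = [72, 76, 90]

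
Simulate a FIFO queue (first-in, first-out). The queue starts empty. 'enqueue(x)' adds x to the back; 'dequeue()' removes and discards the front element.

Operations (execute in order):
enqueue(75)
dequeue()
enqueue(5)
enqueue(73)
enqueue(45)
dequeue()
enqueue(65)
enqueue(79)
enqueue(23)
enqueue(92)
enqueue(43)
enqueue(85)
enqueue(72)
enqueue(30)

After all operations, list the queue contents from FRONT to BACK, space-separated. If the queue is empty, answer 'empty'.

Answer: 73 45 65 79 23 92 43 85 72 30

Derivation:
enqueue(75): [75]
dequeue(): []
enqueue(5): [5]
enqueue(73): [5, 73]
enqueue(45): [5, 73, 45]
dequeue(): [73, 45]
enqueue(65): [73, 45, 65]
enqueue(79): [73, 45, 65, 79]
enqueue(23): [73, 45, 65, 79, 23]
enqueue(92): [73, 45, 65, 79, 23, 92]
enqueue(43): [73, 45, 65, 79, 23, 92, 43]
enqueue(85): [73, 45, 65, 79, 23, 92, 43, 85]
enqueue(72): [73, 45, 65, 79, 23, 92, 43, 85, 72]
enqueue(30): [73, 45, 65, 79, 23, 92, 43, 85, 72, 30]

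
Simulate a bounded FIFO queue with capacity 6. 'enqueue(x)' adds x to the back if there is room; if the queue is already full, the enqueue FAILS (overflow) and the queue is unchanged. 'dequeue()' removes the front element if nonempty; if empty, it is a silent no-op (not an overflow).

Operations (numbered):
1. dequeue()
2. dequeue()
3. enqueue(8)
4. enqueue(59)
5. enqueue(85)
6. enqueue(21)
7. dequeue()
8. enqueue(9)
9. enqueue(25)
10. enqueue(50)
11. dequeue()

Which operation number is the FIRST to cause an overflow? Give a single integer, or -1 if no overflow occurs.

1. dequeue(): empty, no-op, size=0
2. dequeue(): empty, no-op, size=0
3. enqueue(8): size=1
4. enqueue(59): size=2
5. enqueue(85): size=3
6. enqueue(21): size=4
7. dequeue(): size=3
8. enqueue(9): size=4
9. enqueue(25): size=5
10. enqueue(50): size=6
11. dequeue(): size=5

Answer: -1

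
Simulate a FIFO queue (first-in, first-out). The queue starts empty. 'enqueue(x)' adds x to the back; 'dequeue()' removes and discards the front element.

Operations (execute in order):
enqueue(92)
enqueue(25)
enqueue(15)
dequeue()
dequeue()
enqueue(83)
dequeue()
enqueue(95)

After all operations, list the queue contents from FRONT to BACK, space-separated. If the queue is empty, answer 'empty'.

Answer: 83 95

Derivation:
enqueue(92): [92]
enqueue(25): [92, 25]
enqueue(15): [92, 25, 15]
dequeue(): [25, 15]
dequeue(): [15]
enqueue(83): [15, 83]
dequeue(): [83]
enqueue(95): [83, 95]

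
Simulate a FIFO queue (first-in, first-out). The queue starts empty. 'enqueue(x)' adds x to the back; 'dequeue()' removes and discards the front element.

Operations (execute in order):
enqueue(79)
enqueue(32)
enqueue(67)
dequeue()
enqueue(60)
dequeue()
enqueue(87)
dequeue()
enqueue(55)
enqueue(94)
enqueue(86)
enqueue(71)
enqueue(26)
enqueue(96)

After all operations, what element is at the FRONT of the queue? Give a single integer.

Answer: 60

Derivation:
enqueue(79): queue = [79]
enqueue(32): queue = [79, 32]
enqueue(67): queue = [79, 32, 67]
dequeue(): queue = [32, 67]
enqueue(60): queue = [32, 67, 60]
dequeue(): queue = [67, 60]
enqueue(87): queue = [67, 60, 87]
dequeue(): queue = [60, 87]
enqueue(55): queue = [60, 87, 55]
enqueue(94): queue = [60, 87, 55, 94]
enqueue(86): queue = [60, 87, 55, 94, 86]
enqueue(71): queue = [60, 87, 55, 94, 86, 71]
enqueue(26): queue = [60, 87, 55, 94, 86, 71, 26]
enqueue(96): queue = [60, 87, 55, 94, 86, 71, 26, 96]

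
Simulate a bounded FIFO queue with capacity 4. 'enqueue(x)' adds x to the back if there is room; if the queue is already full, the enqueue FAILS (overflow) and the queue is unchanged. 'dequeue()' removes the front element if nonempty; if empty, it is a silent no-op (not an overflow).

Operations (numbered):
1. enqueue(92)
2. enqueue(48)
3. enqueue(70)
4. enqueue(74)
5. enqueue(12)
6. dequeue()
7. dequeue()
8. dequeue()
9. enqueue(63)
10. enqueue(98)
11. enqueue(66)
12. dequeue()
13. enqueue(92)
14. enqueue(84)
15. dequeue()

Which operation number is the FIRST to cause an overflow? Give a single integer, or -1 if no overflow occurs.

1. enqueue(92): size=1
2. enqueue(48): size=2
3. enqueue(70): size=3
4. enqueue(74): size=4
5. enqueue(12): size=4=cap → OVERFLOW (fail)
6. dequeue(): size=3
7. dequeue(): size=2
8. dequeue(): size=1
9. enqueue(63): size=2
10. enqueue(98): size=3
11. enqueue(66): size=4
12. dequeue(): size=3
13. enqueue(92): size=4
14. enqueue(84): size=4=cap → OVERFLOW (fail)
15. dequeue(): size=3

Answer: 5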